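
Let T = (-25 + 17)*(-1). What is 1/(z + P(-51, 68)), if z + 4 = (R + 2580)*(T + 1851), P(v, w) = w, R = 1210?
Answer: 1/7045674 ≈ 1.4193e-7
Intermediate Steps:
T = 8 (T = -8*(-1) = 8)
z = 7045606 (z = -4 + (1210 + 2580)*(8 + 1851) = -4 + 3790*1859 = -4 + 7045610 = 7045606)
1/(z + P(-51, 68)) = 1/(7045606 + 68) = 1/7045674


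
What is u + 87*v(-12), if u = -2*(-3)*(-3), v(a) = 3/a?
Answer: -159/4 ≈ -39.750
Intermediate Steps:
u = -18 (u = 6*(-3) = -18)
u + 87*v(-12) = -18 + 87*(3/(-12)) = -18 + 87*(3*(-1/12)) = -18 + 87*(-¼) = -18 - 87/4 = -159/4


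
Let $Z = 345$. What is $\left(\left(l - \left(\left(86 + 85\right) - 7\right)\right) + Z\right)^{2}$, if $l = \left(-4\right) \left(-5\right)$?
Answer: $40401$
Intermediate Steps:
$l = 20$
$\left(\left(l - \left(\left(86 + 85\right) - 7\right)\right) + Z\right)^{2} = \left(\left(20 - \left(\left(86 + 85\right) - 7\right)\right) + 345\right)^{2} = \left(\left(20 - \left(171 - 7\right)\right) + 345\right)^{2} = \left(\left(20 - 164\right) + 345\right)^{2} = \left(-144 + 345\right)^{2} = 201^{2} = 40401$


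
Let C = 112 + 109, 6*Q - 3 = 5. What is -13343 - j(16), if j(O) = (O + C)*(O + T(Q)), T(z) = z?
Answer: -17451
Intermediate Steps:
Q = 4/3 (Q = 1/2 + (1/6)*5 = 1/2 + 5/6 = 4/3 ≈ 1.3333)
C = 221
j(O) = (221 + O)*(4/3 + O) (j(O) = (O + 221)*(O + 4/3) = (221 + O)*(4/3 + O))
-13343 - j(16) = -13343 - (884/3 + 16**2 + (667/3)*16) = -13343 - (884/3 + 256 + 10672/3) = -13343 - 1*4108 = -13343 - 4108 = -17451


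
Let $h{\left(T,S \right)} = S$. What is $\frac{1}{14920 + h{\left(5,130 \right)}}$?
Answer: $\frac{1}{15050} \approx 6.6445 \cdot 10^{-5}$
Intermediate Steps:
$\frac{1}{14920 + h{\left(5,130 \right)}} = \frac{1}{14920 + 130} = \frac{1}{15050}$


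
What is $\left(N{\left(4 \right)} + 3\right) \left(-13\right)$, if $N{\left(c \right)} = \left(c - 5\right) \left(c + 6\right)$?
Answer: $91$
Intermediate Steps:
$N{\left(c \right)} = \left(-5 + c\right) \left(6 + c\right)$ ($N{\left(c \right)} = \left(c - 5\right) \left(6 + c\right) = \left(-5 + c\right) \left(6 + c\right)$)
$\left(N{\left(4 \right)} + 3\right) \left(-13\right) = \left(\left(-30 + 4 + 4^{2}\right) + 3\right) \left(-13\right) = \left(\left(-30 + 4 + 16\right) + 3\right) \left(-13\right) = \left(-10 + 3\right) \left(-13\right) = \left(-7\right) \left(-13\right) = 91$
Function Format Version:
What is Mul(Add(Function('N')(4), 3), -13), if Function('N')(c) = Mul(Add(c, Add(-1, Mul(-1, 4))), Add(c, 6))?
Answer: 91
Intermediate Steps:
Function('N')(c) = Mul(Add(-5, c), Add(6, c)) (Function('N')(c) = Mul(Add(c, Add(-1, -4)), Add(6, c)) = Mul(Add(c, -5), Add(6, c)) = Mul(Add(-5, c), Add(6, c)))
Mul(Add(Function('N')(4), 3), -13) = Mul(Add(Add(-30, 4, Pow(4, 2)), 3), -13) = Mul(Add(Add(-30, 4, 16), 3), -13) = Mul(Add(-10, 3), -13) = Mul(-7, -13) = 91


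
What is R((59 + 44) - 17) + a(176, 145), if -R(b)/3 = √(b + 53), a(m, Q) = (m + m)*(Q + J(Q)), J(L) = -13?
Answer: 46464 - 3*√139 ≈ 46429.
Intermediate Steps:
a(m, Q) = 2*m*(-13 + Q) (a(m, Q) = (m + m)*(Q - 13) = (2*m)*(-13 + Q) = 2*m*(-13 + Q))
R(b) = -3*√(53 + b) (R(b) = -3*√(b + 53) = -3*√(53 + b))
R((59 + 44) - 17) + a(176, 145) = -3*√(53 + ((59 + 44) - 17)) + 2*176*(-13 + 145) = -3*√(53 + (103 - 17)) + 2*176*132 = -3*√(53 + 86) + 46464 = -3*√139 + 46464 = 46464 - 3*√139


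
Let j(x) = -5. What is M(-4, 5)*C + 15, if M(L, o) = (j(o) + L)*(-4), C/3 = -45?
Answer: -4845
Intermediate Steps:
C = -135 (C = 3*(-45) = -135)
M(L, o) = 20 - 4*L (M(L, o) = (-5 + L)*(-4) = 20 - 4*L)
M(-4, 5)*C + 15 = (20 - 4*(-4))*(-135) + 15 = (20 + 16)*(-135) + 15 = 36*(-135) + 15 = -4860 + 15 = -4845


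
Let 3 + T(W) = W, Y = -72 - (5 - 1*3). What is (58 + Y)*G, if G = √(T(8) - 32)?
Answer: -48*I*√3 ≈ -83.138*I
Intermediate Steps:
Y = -74 (Y = -72 - (5 - 3) = -72 - 1*2 = -72 - 2 = -74)
T(W) = -3 + W
G = 3*I*√3 (G = √((-3 + 8) - 32) = √(5 - 32) = √(-27) = 3*I*√3 ≈ 5.1962*I)
(58 + Y)*G = (58 - 74)*(3*I*√3) = -48*I*√3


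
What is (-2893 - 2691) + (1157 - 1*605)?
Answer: -5032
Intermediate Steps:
(-2893 - 2691) + (1157 - 1*605) = -5584 + (1157 - 605) = -5584 + 552 = -5032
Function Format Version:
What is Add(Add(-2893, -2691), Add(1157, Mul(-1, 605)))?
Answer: -5032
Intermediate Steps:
Add(Add(-2893, -2691), Add(1157, Mul(-1, 605))) = Add(-5584, Add(1157, -605)) = Add(-5584, 552) = -5032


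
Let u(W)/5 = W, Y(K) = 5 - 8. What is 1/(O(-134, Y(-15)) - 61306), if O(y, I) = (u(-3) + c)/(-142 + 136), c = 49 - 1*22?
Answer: -1/61308 ≈ -1.6311e-5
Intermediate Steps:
Y(K) = -3
u(W) = 5*W
c = 27 (c = 49 - 22 = 27)
O(y, I) = -2 (O(y, I) = (5*(-3) + 27)/(-142 + 136) = (-15 + 27)/(-6) = 12*(-1/6) = -2)
1/(O(-134, Y(-15)) - 61306) = 1/(-2 - 61306) = 1/(-61308) = -1/61308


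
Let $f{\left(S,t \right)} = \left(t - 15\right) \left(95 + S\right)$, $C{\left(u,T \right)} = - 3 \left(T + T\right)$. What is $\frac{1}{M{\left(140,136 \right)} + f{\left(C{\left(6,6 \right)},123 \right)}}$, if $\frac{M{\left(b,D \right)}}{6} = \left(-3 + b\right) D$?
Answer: $\frac{1}{118164} \approx 8.4628 \cdot 10^{-6}$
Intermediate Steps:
$C{\left(u,T \right)} = - 6 T$ ($C{\left(u,T \right)} = - 3 \cdot 2 T = - 6 T$)
$M{\left(b,D \right)} = 6 D \left(-3 + b\right)$ ($M{\left(b,D \right)} = 6 \left(-3 + b\right) D = 6 D \left(-3 + b\right)$)
$f{\left(S,t \right)} = \left(-15 + t\right) \left(95 + S\right)$
$\frac{1}{M{\left(140,136 \right)} + f{\left(C{\left(6,6 \right)},123 \right)}} = \frac{1}{6 \cdot 136 \left(-3 + 140\right) + \left(-1425 - 15 \left(\left(-6\right) 6\right) + 95 \cdot 123 + \left(-6\right) 6 \cdot 123\right)} = \frac{1}{6 \cdot 136 \cdot 137 - -6372} = \frac{1}{111792 + \left(-1425 + 540 + 11685 - 4428\right)} = \frac{1}{111792 + 6372} = \frac{1}{118164}$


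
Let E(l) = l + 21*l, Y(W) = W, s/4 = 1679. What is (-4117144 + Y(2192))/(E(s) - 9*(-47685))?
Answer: -4114952/576917 ≈ -7.1327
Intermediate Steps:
s = 6716 (s = 4*1679 = 6716)
E(l) = 22*l
(-4117144 + Y(2192))/(E(s) - 9*(-47685)) = (-4117144 + 2192)/(22*6716 - 9*(-47685)) = -4114952/(147752 + 429165) = -4114952/576917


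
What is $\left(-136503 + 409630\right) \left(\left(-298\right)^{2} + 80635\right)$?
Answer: $46278365753$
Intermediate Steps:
$\left(-136503 + 409630\right) \left(\left(-298\right)^{2} + 80635\right) = 273127 \left(88804 + 80635\right) = 273127 \cdot 169439 = 46278365753$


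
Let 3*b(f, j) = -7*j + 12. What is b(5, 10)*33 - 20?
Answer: -658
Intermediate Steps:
b(f, j) = 4 - 7*j/3 (b(f, j) = (-7*j + 12)/3 = (12 - 7*j)/3 = 4 - 7*j/3)
b(5, 10)*33 - 20 = (4 - 7/3*10)*33 - 20 = (4 - 70/3)*33 - 20 = -58/3*33 - 20 = -638 - 20 = -658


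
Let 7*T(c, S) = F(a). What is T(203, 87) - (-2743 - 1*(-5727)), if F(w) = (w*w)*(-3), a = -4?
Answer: -20936/7 ≈ -2990.9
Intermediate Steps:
F(w) = -3*w² (F(w) = w²*(-3) = -3*w²)
T(c, S) = -48/7 (T(c, S) = (-3*(-4)²)/7 = (-3*16)/7 = (⅐)*(-48) = -48/7)
T(203, 87) - (-2743 - 1*(-5727)) = -48/7 - (-2743 - 1*(-5727)) = -48/7 - (-2743 + 5727) = -48/7 - 1*2984 = -48/7 - 2984 = -20936/7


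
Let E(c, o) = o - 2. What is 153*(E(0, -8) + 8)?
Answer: -306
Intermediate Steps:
E(c, o) = -2 + o
153*(E(0, -8) + 8) = 153*((-2 - 8) + 8) = 153*(-10 + 8) = 153*(-2) = -306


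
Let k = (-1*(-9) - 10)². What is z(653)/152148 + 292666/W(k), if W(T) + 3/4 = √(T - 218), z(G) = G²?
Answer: (-178112907045*I + 1705636*√217)/(152148*(3*I + 4*√217)) ≈ -1006.1 - 19816.0*I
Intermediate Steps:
k = 1 (k = (9 - 10)² = (-1)² = 1)
W(T) = -¾ + √(-218 + T) (W(T) = -¾ + √(T - 218) = -¾ + √(-218 + T))
z(653)/152148 + 292666/W(k) = 653²/152148 + 292666/(-¾ + √(-218 + 1)) = 426409*(1/152148) + 292666/(-¾ + √(-217)) = 426409/152148 + 292666/(-¾ + I*√217)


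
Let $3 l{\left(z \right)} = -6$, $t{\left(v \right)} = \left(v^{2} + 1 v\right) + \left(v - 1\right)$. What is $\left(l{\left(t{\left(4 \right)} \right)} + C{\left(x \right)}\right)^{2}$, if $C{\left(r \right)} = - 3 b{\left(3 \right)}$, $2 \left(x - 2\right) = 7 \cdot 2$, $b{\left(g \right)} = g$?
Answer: $121$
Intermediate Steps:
$t{\left(v \right)} = -1 + v^{2} + 2 v$ ($t{\left(v \right)} = \left(v^{2} + v\right) + \left(-1 + v\right) = \left(v + v^{2}\right) + \left(-1 + v\right) = -1 + v^{2} + 2 v$)
$l{\left(z \right)} = -2$ ($l{\left(z \right)} = \frac{1}{3} \left(-6\right) = -2$)
$x = 9$ ($x = 2 + \frac{7 \cdot 2}{2} = 2 + \frac{1}{2} \cdot 14 = 2 + 7 = 9$)
$C{\left(r \right)} = -9$ ($C{\left(r \right)} = \left(-3\right) 3 = -9$)
$\left(l{\left(t{\left(4 \right)} \right)} + C{\left(x \right)}\right)^{2} = \left(-2 - 9\right)^{2} = \left(-11\right)^{2} = 121$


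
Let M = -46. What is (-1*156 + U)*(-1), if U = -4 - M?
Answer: 114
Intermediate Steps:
U = 42 (U = -4 - 1*(-46) = -4 + 46 = 42)
(-1*156 + U)*(-1) = (-1*156 + 42)*(-1) = (-156 + 42)*(-1) = -114*(-1) = 114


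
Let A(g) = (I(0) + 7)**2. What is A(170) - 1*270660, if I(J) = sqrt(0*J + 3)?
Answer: -270608 + 14*sqrt(3) ≈ -2.7058e+5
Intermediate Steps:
I(J) = sqrt(3) (I(J) = sqrt(0 + 3) = sqrt(3))
A(g) = (7 + sqrt(3))**2 (A(g) = (sqrt(3) + 7)**2 = (7 + sqrt(3))**2)
A(170) - 1*270660 = (7 + sqrt(3))**2 - 1*270660 = (7 + sqrt(3))**2 - 270660 = -270660 + (7 + sqrt(3))**2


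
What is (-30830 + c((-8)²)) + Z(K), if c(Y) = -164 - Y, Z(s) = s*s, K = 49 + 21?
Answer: -26158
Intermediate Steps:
K = 70
Z(s) = s²
(-30830 + c((-8)²)) + Z(K) = (-30830 + (-164 - 1*(-8)²)) + 70² = (-30830 + (-164 - 1*64)) + 4900 = (-30830 + (-164 - 64)) + 4900 = (-30830 - 228) + 4900 = -31058 + 4900 = -26158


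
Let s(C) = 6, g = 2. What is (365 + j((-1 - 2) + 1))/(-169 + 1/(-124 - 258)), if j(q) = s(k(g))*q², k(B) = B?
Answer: -148598/64559 ≈ -2.3017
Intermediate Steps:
j(q) = 6*q²
(365 + j((-1 - 2) + 1))/(-169 + 1/(-124 - 258)) = (365 + 6*((-1 - 2) + 1)²)/(-169 + 1/(-124 - 258)) = (365 + 6*(-3 + 1)²)/(-169 + 1/(-382)) = (365 + 6*(-2)²)/(-169 - 1/382) = (365 + 6*4)/(-64559/382) = (365 + 24)*(-382/64559) = 389*(-382/64559) = -148598/64559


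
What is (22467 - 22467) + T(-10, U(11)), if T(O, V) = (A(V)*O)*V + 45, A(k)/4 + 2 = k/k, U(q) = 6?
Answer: 285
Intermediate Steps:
A(k) = -4 (A(k) = -8 + 4*(k/k) = -8 + 4*1 = -8 + 4 = -4)
T(O, V) = 45 - 4*O*V (T(O, V) = (-4*O)*V + 45 = -4*O*V + 45 = 45 - 4*O*V)
(22467 - 22467) + T(-10, U(11)) = (22467 - 22467) + (45 - 4*(-10)*6) = 0 + (45 + 240) = 0 + 285 = 285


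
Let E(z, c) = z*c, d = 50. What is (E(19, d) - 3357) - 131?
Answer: -2538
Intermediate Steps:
E(z, c) = c*z
(E(19, d) - 3357) - 131 = (50*19 - 3357) - 131 = (950 - 3357) - 131 = -2407 - 131 = -2538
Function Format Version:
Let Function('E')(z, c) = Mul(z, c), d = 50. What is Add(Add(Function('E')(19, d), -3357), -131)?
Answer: -2538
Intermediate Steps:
Function('E')(z, c) = Mul(c, z)
Add(Add(Function('E')(19, d), -3357), -131) = Add(Add(Mul(50, 19), -3357), -131) = Add(Add(950, -3357), -131) = Add(-2407, -131) = -2538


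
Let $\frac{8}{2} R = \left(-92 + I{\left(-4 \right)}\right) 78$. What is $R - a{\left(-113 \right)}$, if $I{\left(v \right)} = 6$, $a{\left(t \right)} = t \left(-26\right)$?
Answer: $-4615$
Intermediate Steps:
$a{\left(t \right)} = - 26 t$
$R = -1677$ ($R = \frac{\left(-92 + 6\right) 78}{4} = \frac{\left(-86\right) 78}{4} = \frac{1}{4} \left(-6708\right) = -1677$)
$R - a{\left(-113 \right)} = -1677 - \left(-26\right) \left(-113\right) = -1677 - 2938 = -4615$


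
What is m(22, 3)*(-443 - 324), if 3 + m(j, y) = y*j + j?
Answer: -65195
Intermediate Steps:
m(j, y) = -3 + j + j*y (m(j, y) = -3 + (y*j + j) = -3 + (j*y + j) = -3 + (j + j*y) = -3 + j + j*y)
m(22, 3)*(-443 - 324) = (-3 + 22 + 22*3)*(-443 - 324) = (-3 + 22 + 66)*(-767) = 85*(-767) = -65195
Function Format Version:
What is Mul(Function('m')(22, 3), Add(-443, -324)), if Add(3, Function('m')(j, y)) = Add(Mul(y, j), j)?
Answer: -65195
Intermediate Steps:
Function('m')(j, y) = Add(-3, j, Mul(j, y)) (Function('m')(j, y) = Add(-3, Add(Mul(y, j), j)) = Add(-3, Add(Mul(j, y), j)) = Add(-3, Add(j, Mul(j, y))) = Add(-3, j, Mul(j, y)))
Mul(Function('m')(22, 3), Add(-443, -324)) = Mul(Add(-3, 22, Mul(22, 3)), Add(-443, -324)) = Mul(Add(-3, 22, 66), -767) = Mul(85, -767) = -65195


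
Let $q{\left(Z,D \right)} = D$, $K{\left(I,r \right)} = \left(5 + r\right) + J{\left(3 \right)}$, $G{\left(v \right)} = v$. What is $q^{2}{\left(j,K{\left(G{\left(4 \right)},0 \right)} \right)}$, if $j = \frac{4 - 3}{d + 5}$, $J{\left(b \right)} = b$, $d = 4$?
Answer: $64$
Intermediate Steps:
$j = \frac{1}{9}$ ($j = \frac{4 - 3}{4 + 5} = 1 \cdot \frac{1}{9} = \frac{1}{9} \approx 0.11111$)
$K{\left(I,r \right)} = 8 + r$ ($K{\left(I,r \right)} = \left(5 + r\right) + 3 = 8 + r$)
$q^{2}{\left(j,K{\left(G{\left(4 \right)},0 \right)} \right)} = \left(8 + 0\right)^{2} = 8^{2} = 64$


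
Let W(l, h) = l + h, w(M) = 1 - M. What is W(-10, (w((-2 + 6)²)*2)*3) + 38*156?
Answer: 5828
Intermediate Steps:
W(l, h) = h + l
W(-10, (w((-2 + 6)²)*2)*3) + 38*156 = (((1 - (-2 + 6)²)*2)*3 - 10) + 38*156 = (((1 - 1*4²)*2)*3 - 10) + 5928 = (((1 - 1*16)*2)*3 - 10) + 5928 = (((1 - 16)*2)*3 - 10) + 5928 = (-15*2*3 - 10) + 5928 = (-30*3 - 10) + 5928 = (-90 - 10) + 5928 = -100 + 5928 = 5828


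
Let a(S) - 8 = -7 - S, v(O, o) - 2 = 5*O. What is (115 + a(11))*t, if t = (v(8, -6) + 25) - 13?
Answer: 5670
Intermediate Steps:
v(O, o) = 2 + 5*O
a(S) = 1 - S (a(S) = 8 + (-7 - S) = 1 - S)
t = 54 (t = ((2 + 5*8) + 25) - 13 = ((2 + 40) + 25) - 13 = (42 + 25) - 13 = 67 - 13 = 54)
(115 + a(11))*t = (115 + (1 - 1*11))*54 = (115 + (1 - 11))*54 = (115 - 10)*54 = 105*54 = 5670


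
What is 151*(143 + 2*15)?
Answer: 26123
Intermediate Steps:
151*(143 + 2*15) = 151*(143 + 30) = 151*173 = 26123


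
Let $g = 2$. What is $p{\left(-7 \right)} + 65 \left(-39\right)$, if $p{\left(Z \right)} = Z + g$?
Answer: $-2540$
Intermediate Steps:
$p{\left(Z \right)} = 2 + Z$ ($p{\left(Z \right)} = Z + 2 = 2 + Z$)
$p{\left(-7 \right)} + 65 \left(-39\right) = \left(2 - 7\right) + 65 \left(-39\right) = -5 - 2535 = -2540$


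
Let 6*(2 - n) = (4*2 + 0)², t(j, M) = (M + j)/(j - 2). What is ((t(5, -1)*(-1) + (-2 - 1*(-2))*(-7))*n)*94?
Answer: 9776/9 ≈ 1086.2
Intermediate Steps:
t(j, M) = (M + j)/(-2 + j)
n = -26/3 (n = 2 - (4*2 + 0)²/6 = 2 - (8 + 0)²/6 = 2 - ⅙*8² = 2 - ⅙*64 = 2 - 32/3 = -26/3 ≈ -8.6667)
((t(5, -1)*(-1) + (-2 - 1*(-2))*(-7))*n)*94 = ((((-1 + 5)/(-2 + 5))*(-1) + (-2 - 1*(-2))*(-7))*(-26/3))*94 = (((4/3)*(-1) + (-2 + 2)*(-7))*(-26/3))*94 = ((((⅓)*4)*(-1) + 0*(-7))*(-26/3))*94 = (((4/3)*(-1) + 0)*(-26/3))*94 = ((-4/3 + 0)*(-26/3))*94 = -4/3*(-26/3)*94 = (104/9)*94 = 9776/9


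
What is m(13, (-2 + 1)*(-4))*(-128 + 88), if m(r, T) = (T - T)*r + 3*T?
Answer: -480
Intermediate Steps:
m(r, T) = 3*T (m(r, T) = 0*r + 3*T = 0 + 3*T = 3*T)
m(13, (-2 + 1)*(-4))*(-128 + 88) = (3*((-2 + 1)*(-4)))*(-128 + 88) = (3*(-1*(-4)))*(-40) = (3*4)*(-40) = 12*(-40) = -480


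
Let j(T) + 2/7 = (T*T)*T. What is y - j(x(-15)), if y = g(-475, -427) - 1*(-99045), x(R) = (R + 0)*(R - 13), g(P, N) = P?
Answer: -517926008/7 ≈ -7.3989e+7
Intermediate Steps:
x(R) = R*(-13 + R)
y = 98570 (y = -475 - 1*(-99045) = -475 + 99045 = 98570)
j(T) = -2/7 + T³ (j(T) = -2/7 + (T*T)*T = -2/7 + T²*T = -2/7 + T³)
y - j(x(-15)) = 98570 - (-2/7 + (-15*(-13 - 15))³) = 98570 - (-2/7 + (-15*(-28))³) = 98570 - (-2/7 + 420³) = 98570 - (-2/7 + 74088000) = 98570 - 1*518615998/7 = 98570 - 518615998/7 = -517926008/7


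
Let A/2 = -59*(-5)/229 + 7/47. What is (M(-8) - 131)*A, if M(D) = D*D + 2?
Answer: -2010840/10763 ≈ -186.83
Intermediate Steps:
M(D) = 2 + D² (M(D) = D² + 2 = 2 + D²)
A = 30936/10763 (A = 2*(-59*(-5)/229 + 7/47) = 2*(295*(1/229) + 7*(1/47)) = 2*(295/229 + 7/47) = 2*(15468/10763) = 30936/10763 ≈ 2.8743)
(M(-8) - 131)*A = ((2 + (-8)²) - 131)*(30936/10763) = ((2 + 64) - 131)*(30936/10763) = (66 - 131)*(30936/10763) = -65*30936/10763 = -2010840/10763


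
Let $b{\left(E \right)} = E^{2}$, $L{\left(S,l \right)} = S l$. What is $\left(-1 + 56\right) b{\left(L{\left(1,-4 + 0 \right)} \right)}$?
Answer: $880$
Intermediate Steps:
$\left(-1 + 56\right) b{\left(L{\left(1,-4 + 0 \right)} \right)} = \left(-1 + 56\right) \left(1 \left(-4 + 0\right)\right)^{2} = 55 \left(1 \left(-4\right)\right)^{2} = 55 \left(-4\right)^{2} = 55 \cdot 16 = 880$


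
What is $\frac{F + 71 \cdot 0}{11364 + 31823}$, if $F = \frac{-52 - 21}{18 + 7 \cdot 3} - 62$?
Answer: $- \frac{2491}{1684293} \approx -0.001479$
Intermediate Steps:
$F = - \frac{2491}{39}$ ($F = - \frac{73}{18 + 21} - 62 = - \frac{73}{39} - 62 = - \frac{2491}{39} \approx -63.872$)
$\frac{F + 71 \cdot 0}{11364 + 31823} = \frac{- \frac{2491}{39} + 71 \cdot 0}{11364 + 31823} = \frac{- \frac{2491}{39} + 0}{43187} = \left(- \frac{2491}{39}\right) \frac{1}{43187} = - \frac{2491}{1684293}$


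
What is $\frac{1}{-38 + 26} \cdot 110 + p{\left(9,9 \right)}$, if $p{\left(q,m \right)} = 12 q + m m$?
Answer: $\frac{1079}{6} \approx 179.83$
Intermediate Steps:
$p{\left(q,m \right)} = m^{2} + 12 q$ ($p{\left(q,m \right)} = 12 q + m^{2} = m^{2} + 12 q$)
$\frac{1}{-38 + 26} \cdot 110 + p{\left(9,9 \right)} = \frac{1}{-38 + 26} \cdot 110 + \left(9^{2} + 12 \cdot 9\right) = \frac{1}{-12} \cdot 110 + \left(81 + 108\right) = \left(- \frac{1}{12}\right) 110 + 189 = - \frac{55}{6} + 189 = \frac{1079}{6}$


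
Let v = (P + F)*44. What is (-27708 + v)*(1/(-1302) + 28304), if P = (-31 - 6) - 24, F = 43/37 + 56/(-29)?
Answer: -601548923788606/698523 ≈ -8.6117e+8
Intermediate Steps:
F = -825/1073 (F = 43*(1/37) + 56*(-1/29) = 43/37 - 56/29 = -825/1073 ≈ -0.76887)
P = -61 (P = -37 - 24 = -61)
v = -2916232/1073 (v = (-61 - 825/1073)*44 = -66278/1073*44 = -2916232/1073 ≈ -2717.8)
(-27708 + v)*(1/(-1302) + 28304) = (-27708 - 2916232/1073)*(1/(-1302) + 28304) = -32646916*(-1/1302 + 28304)/1073 = -32646916/1073*36851807/1302 = -601548923788606/698523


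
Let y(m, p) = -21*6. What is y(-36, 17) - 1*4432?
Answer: -4558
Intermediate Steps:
y(m, p) = -126 (y(m, p) = -21*6 = -126)
y(-36, 17) - 1*4432 = -126 - 1*4432 = -126 - 4432 = -4558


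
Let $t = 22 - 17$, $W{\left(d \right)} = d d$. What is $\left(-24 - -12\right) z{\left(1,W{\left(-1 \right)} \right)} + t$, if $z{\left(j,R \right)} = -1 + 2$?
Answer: $-7$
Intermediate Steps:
$W{\left(d \right)} = d^{2}$
$z{\left(j,R \right)} = 1$
$t = 5$ ($t = 22 - 17 = 5$)
$\left(-24 - -12\right) z{\left(1,W{\left(-1 \right)} \right)} + t = \left(-24 - -12\right) 1 + 5 = \left(-24 + 12\right) 1 + 5 = \left(-12\right) 1 + 5 = -12 + 5 = -7$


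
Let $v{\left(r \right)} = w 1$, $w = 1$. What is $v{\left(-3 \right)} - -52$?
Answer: $53$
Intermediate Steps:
$v{\left(r \right)} = 1$ ($v{\left(r \right)} = 1 \cdot 1 = 1$)
$v{\left(-3 \right)} - -52 = 1 - -52 = 1 + 52 = 53$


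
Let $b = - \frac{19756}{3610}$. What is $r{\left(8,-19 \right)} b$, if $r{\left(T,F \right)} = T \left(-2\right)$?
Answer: $\frac{158048}{1805} \approx 87.561$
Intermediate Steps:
$r{\left(T,F \right)} = - 2 T$
$b = - \frac{9878}{1805}$ ($b = \left(-19756\right) \frac{1}{3610} = - \frac{9878}{1805} \approx -5.4726$)
$r{\left(8,-19 \right)} b = \left(-2\right) 8 \left(- \frac{9878}{1805}\right) = \left(-16\right) \left(- \frac{9878}{1805}\right) = \frac{158048}{1805}$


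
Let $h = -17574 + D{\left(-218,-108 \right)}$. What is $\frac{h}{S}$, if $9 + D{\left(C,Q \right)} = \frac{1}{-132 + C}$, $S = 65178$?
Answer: $- \frac{362003}{1341900} \approx -0.26977$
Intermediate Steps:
$D{\left(C,Q \right)} = -9 + \frac{1}{-132 + C}$
$h = - \frac{6154051}{350}$ ($h = -17574 + \frac{1189 - -1962}{-132 - 218} = -17574 + \frac{1189 + 1962}{-350} = -17574 - \frac{3151}{350} = - \frac{6154051}{350} \approx -17583.0$)
$\frac{h}{S} = - \frac{6154051}{350 \cdot 65178} = \left(- \frac{6154051}{350}\right) \frac{1}{65178} = - \frac{362003}{1341900}$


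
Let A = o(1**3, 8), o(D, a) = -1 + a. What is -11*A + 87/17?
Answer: -1222/17 ≈ -71.882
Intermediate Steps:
A = 7 (A = -1 + 8 = 7)
-11*A + 87/17 = -11*7 + 87/17 = -77 + 87*(1/17) = -77 + 87/17 = -1222/17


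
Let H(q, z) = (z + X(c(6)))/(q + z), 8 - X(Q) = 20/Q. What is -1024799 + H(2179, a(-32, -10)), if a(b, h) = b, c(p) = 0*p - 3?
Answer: -6600730411/6441 ≈ -1.0248e+6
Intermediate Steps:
c(p) = -3 (c(p) = 0 - 3 = -3)
X(Q) = 8 - 20/Q
H(q, z) = (44/3 + z)/(q + z) (H(q, z) = (z + (8 - 20/(-3)))/(q + z) = (z + (8 - 20*(-⅓)))/(q + z) = (z + (8 + 20/3))/(q + z) = (z + 44/3)/(q + z) = (44/3 + z)/(q + z))
-1024799 + H(2179, a(-32, -10)) = -1024799 + (44/3 - 32)/(2179 - 32) = -1024799 - 52/3/2147 = -1024799 + (1/2147)*(-52/3) = -1024799 - 52/6441 = -6600730411/6441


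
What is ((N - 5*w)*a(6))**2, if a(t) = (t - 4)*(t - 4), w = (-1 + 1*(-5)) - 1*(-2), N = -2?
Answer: 5184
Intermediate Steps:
w = -4 (w = (-1 - 5) + 2 = -6 + 2 = -4)
a(t) = (-4 + t)**2 (a(t) = (-4 + t)*(-4 + t) = (-4 + t)**2)
((N - 5*w)*a(6))**2 = ((-2 - 5*(-4))*(-4 + 6)**2)**2 = ((-2 + 20)*2**2)**2 = (18*4)**2 = 72**2 = 5184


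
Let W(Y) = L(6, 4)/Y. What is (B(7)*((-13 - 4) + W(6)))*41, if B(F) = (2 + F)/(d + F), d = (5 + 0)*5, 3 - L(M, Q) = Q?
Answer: -12669/64 ≈ -197.95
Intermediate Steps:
L(M, Q) = 3 - Q
d = 25 (d = 5*5 = 25)
W(Y) = -1/Y (W(Y) = (3 - 1*4)/Y = (3 - 4)/Y = -1/Y)
B(F) = (2 + F)/(25 + F)
(B(7)*((-13 - 4) + W(6)))*41 = (((2 + 7)/(25 + 7))*((-13 - 4) - 1/6))*41 = ((9/32)*(-17 - 1*⅙))*41 = (((1/32)*9)*(-17 - ⅙))*41 = ((9/32)*(-103/6))*41 = -309/64*41 = -12669/64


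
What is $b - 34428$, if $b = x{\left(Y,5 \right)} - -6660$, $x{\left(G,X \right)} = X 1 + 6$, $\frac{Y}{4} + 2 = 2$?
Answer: $-27757$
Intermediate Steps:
$Y = 0$ ($Y = -8 + 4 \cdot 2 = -8 + 8 = 0$)
$x{\left(G,X \right)} = 6 + X$ ($x{\left(G,X \right)} = X + 6 = 6 + X$)
$b = 6671$ ($b = \left(6 + 5\right) - -6660 = 11 + 6660 = 6671$)
$b - 34428 = 6671 - 34428 = -27757$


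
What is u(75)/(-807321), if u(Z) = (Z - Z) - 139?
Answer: 139/807321 ≈ 0.00017217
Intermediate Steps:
u(Z) = -139 (u(Z) = 0 - 139 = -139)
u(75)/(-807321) = -139/(-807321) = -139*(-1/807321) = 139/807321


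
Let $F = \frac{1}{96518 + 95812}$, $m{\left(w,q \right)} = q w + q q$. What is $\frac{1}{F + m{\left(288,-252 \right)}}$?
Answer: $- \frac{192330}{1744817759} \approx -0.00011023$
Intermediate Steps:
$m{\left(w,q \right)} = q^{2} + q w$ ($m{\left(w,q \right)} = q w + q^{2} = q^{2} + q w$)
$F = \frac{1}{192330} \approx 5.1994 \cdot 10^{-6}$
$\frac{1}{F + m{\left(288,-252 \right)}} = \frac{1}{\frac{1}{192330} - 252 \left(-252 + 288\right)} = \frac{1}{\frac{1}{192330} - 9072} = \frac{1}{- \frac{1744817759}{192330}} = - \frac{192330}{1744817759}$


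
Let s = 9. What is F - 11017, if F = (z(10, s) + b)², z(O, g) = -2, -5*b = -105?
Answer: -10656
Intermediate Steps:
b = 21 (b = -⅕*(-105) = 21)
F = 361 (F = (-2 + 21)² = 19² = 361)
F - 11017 = 361 - 11017 = -10656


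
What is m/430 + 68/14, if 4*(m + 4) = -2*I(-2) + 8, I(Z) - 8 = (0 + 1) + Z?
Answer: 29163/6020 ≈ 4.8444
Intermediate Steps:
I(Z) = 9 + Z (I(Z) = 8 + ((0 + 1) + Z) = 8 + (1 + Z) = 9 + Z)
m = -11/2 (m = -4 + (-2*(9 - 2) + 8)/4 = -4 + (-2*7 + 8)/4 = -4 + (-14 + 8)/4 = -4 + (1/4)*(-6) = -4 - 3/2 = -11/2 ≈ -5.5000)
m/430 + 68/14 = -11/2/430 + 68/14 = -11/2*1/430 + 68*(1/14) = -11/860 + 34/7 = 29163/6020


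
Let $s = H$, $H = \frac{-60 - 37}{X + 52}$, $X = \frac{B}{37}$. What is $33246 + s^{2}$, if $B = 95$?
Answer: $\frac{135535578727}{4076361} \approx 33249.0$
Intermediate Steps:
$X = \frac{95}{37} \approx 2.5676$
$H = - \frac{3589}{2019}$ ($H = \frac{-60 - 37}{\frac{95}{37} + 52} = - \frac{97}{\frac{2019}{37}} = \left(-97\right) \frac{37}{2019} = - \frac{3589}{2019} \approx -1.7776$)
$s = - \frac{3589}{2019} \approx -1.7776$
$33246 + s^{2} = 33246 + \left(- \frac{3589}{2019}\right)^{2} = 33246 + \frac{12880921}{4076361} = \frac{135535578727}{4076361}$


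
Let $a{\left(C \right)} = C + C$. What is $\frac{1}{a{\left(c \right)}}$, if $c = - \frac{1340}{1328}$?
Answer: $- \frac{166}{335} \approx -0.49552$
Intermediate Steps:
$c = - \frac{335}{332}$ ($c = \left(-1340\right) \frac{1}{1328} = - \frac{335}{332} \approx -1.009$)
$a{\left(C \right)} = 2 C$
$\frac{1}{a{\left(c \right)}} = \frac{1}{2 \left(- \frac{335}{332}\right)} = \frac{1}{- \frac{335}{166}} = - \frac{166}{335}$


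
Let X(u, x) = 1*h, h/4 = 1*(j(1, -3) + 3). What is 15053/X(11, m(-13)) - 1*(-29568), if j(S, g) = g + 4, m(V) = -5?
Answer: 488141/16 ≈ 30509.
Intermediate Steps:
j(S, g) = 4 + g
h = 16 (h = 4*(1*((4 - 3) + 3)) = 4*(1*(1 + 3)) = 4*(1*4) = 4*4 = 16)
X(u, x) = 16 (X(u, x) = 1*16 = 16)
15053/X(11, m(-13)) - 1*(-29568) = 15053/16 - 1*(-29568) = 15053*(1/16) + 29568 = 15053/16 + 29568 = 488141/16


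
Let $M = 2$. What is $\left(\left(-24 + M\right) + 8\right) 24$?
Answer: $-336$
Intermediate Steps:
$\left(\left(-24 + M\right) + 8\right) 24 = \left(\left(-24 + 2\right) + 8\right) 24 = \left(-22 + 8\right) 24 = \left(-14\right) 24 = -336$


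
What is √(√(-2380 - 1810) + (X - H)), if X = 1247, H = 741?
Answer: √(506 + I*√4190) ≈ 22.54 + 1.4359*I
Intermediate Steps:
√(√(-2380 - 1810) + (X - H)) = √(√(-2380 - 1810) + (1247 - 1*741)) = √(√(-4190) + (1247 - 741)) = √(I*√4190 + 506) = √(506 + I*√4190)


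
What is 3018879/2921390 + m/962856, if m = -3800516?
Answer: -512252729926/175804868115 ≈ -2.9138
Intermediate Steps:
3018879/2921390 + m/962856 = 3018879/2921390 - 3800516/962856 = 3018879*(1/2921390) - 3800516*1/962856 = 3018879/2921390 - 950129/240714 = -512252729926/175804868115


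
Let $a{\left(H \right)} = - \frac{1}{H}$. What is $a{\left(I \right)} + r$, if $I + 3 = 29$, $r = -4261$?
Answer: $- \frac{110787}{26} \approx -4261.0$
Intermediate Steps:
$I = 26$ ($I = -3 + 29 = 26$)
$a{\left(I \right)} + r = - \frac{1}{26} - 4261 = - \frac{110787}{26}$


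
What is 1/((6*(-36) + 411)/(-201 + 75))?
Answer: -42/65 ≈ -0.64615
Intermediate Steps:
1/((6*(-36) + 411)/(-201 + 75)) = 1/((-216 + 411)/(-126)) = 1/(195*(-1/126)) = 1/(-65/42) = -42/65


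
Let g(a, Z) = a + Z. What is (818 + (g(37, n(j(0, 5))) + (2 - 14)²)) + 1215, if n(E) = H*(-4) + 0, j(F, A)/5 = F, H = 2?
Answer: 2206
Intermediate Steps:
j(F, A) = 5*F
n(E) = -8 (n(E) = 2*(-4) + 0 = -8 + 0 = -8)
g(a, Z) = Z + a
(818 + (g(37, n(j(0, 5))) + (2 - 14)²)) + 1215 = (818 + ((-8 + 37) + (2 - 14)²)) + 1215 = (818 + (29 + (-12)²)) + 1215 = (818 + (29 + 144)) + 1215 = (818 + 173) + 1215 = 991 + 1215 = 2206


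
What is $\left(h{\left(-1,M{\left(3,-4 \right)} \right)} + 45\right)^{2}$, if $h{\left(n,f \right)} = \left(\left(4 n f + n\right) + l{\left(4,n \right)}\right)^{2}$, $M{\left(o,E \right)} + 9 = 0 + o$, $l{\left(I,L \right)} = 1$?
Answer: $385641$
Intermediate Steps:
$M{\left(o,E \right)} = -9 + o$ ($M{\left(o,E \right)} = -9 + \left(0 + o\right) = -9 + o$)
$h{\left(n,f \right)} = \left(1 + n + 4 f n\right)^{2}$ ($h{\left(n,f \right)} = \left(\left(4 n f + n\right) + 1\right)^{2} = \left(\left(4 f n + n\right) + 1\right)^{2} = \left(\left(n + 4 f n\right) + 1\right)^{2} = \left(1 + n + 4 f n\right)^{2}$)
$\left(h{\left(-1,M{\left(3,-4 \right)} \right)} + 45\right)^{2} = \left(\left(1 - 1 + 4 \left(-9 + 3\right) \left(-1\right)\right)^{2} + 45\right)^{2} = \left(\left(1 - 1 + 4 \left(-6\right) \left(-1\right)\right)^{2} + 45\right)^{2} = \left(\left(1 - 1 + 24\right)^{2} + 45\right)^{2} = \left(24^{2} + 45\right)^{2} = \left(576 + 45\right)^{2} = 621^{2} = 385641$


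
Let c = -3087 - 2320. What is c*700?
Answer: -3784900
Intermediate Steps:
c = -5407
c*700 = -5407*700 = -3784900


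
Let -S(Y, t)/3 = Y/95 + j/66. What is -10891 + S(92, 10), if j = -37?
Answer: -22764747/2090 ≈ -10892.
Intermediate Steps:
S(Y, t) = 37/22 - 3*Y/95 (S(Y, t) = -3*(Y/95 - 37/66) = -3*(-37/66 + Y/95) = 37/22 - 3*Y/95)
-10891 + S(92, 10) = -10891 + (37/22 - 3/95*92) = -10891 + (37/22 - 276/95) = -10891 - 2557/2090 = -22764747/2090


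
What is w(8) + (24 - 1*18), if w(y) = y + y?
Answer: 22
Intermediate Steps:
w(y) = 2*y
w(8) + (24 - 1*18) = 2*8 + (24 - 1*18) = 16 + (24 - 18) = 16 + 6 = 22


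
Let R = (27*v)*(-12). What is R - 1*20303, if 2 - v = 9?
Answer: -18035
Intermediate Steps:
v = -7 (v = 2 - 1*9 = 2 - 9 = -7)
R = 2268 (R = (27*(-7))*(-12) = -189*(-12) = 2268)
R - 1*20303 = 2268 - 1*20303 = 2268 - 20303 = -18035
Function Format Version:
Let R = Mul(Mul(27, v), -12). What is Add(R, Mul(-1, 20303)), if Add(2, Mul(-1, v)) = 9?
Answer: -18035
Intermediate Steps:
v = -7 (v = Add(2, Mul(-1, 9)) = Add(2, -9) = -7)
R = 2268 (R = Mul(Mul(27, -7), -12) = Mul(-189, -12) = 2268)
Add(R, Mul(-1, 20303)) = Add(2268, Mul(-1, 20303)) = Add(2268, -20303) = -18035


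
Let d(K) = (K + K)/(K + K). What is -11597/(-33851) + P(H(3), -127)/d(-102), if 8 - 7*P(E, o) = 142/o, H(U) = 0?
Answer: 49509191/30093539 ≈ 1.6452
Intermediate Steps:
d(K) = 1 (d(K) = (2*K)/((2*K)) = (2*K)*(1/(2*K)) = 1)
P(E, o) = 8/7 - 142/(7*o)
-11597/(-33851) + P(H(3), -127)/d(-102) = -11597/(-33851) + ((2/7)*(-71 + 4*(-127))/(-127))/1 = -11597*(-1/33851) + ((2/7)*(-1/127)*(-71 - 508))*1 = 11597/33851 + ((2/7)*(-1/127)*(-579))*1 = 11597/33851 + (1158/889)*1 = 11597/33851 + 1158/889 = 49509191/30093539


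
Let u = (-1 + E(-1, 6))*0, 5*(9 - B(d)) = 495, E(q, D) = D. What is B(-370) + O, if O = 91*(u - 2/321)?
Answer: -29072/321 ≈ -90.567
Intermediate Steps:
B(d) = -90 (B(d) = 9 - ⅕*495 = 9 - 99 = -90)
u = 0 (u = (-1 + 6)*0 = 5*0 = 0)
O = -182/321 (O = 91*(0 - 2/321) = 91*(-2/321) = -182/321 ≈ -0.56698)
B(-370) + O = -90 - 182/321 = -29072/321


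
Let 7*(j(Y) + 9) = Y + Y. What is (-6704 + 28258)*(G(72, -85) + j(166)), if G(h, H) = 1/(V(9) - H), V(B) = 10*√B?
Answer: 666923868/805 ≈ 8.2848e+5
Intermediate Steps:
j(Y) = -9 + 2*Y/7 (j(Y) = -9 + (Y + Y)/7 = -9 + (2*Y)/7 = -9 + 2*Y/7)
G(h, H) = 1/(30 - H) (G(h, H) = 1/(10*√9 - H) = 1/(10*3 - H) = 1/(30 - H))
(-6704 + 28258)*(G(72, -85) + j(166)) = (-6704 + 28258)*(-1/(-30 - 85) + (-9 + (2/7)*166)) = 21554*(-1/(-115) + (-9 + 332/7)) = 21554*(-1*(-1/115) + 269/7) = 21554*(1/115 + 269/7) = 21554*(30942/805) = 666923868/805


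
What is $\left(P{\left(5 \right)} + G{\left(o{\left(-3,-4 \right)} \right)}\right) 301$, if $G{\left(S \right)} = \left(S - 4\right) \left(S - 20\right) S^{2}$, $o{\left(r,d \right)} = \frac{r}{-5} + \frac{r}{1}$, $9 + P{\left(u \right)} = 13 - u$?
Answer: $\frac{155156771}{625} \approx 2.4825 \cdot 10^{5}$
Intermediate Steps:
$P{\left(u \right)} = 4 - u$ ($P{\left(u \right)} = -9 - \left(-13 + u\right) = 4 - u$)
$o{\left(r,d \right)} = \frac{4 r}{5}$ ($o{\left(r,d \right)} = r \left(- \frac{1}{5}\right) + r 1 = - \frac{r}{5} + r = \frac{4 r}{5}$)
$G{\left(S \right)} = S^{2} \left(-20 + S\right) \left(-4 + S\right)$ ($G{\left(S \right)} = \left(-4 + S\right) \left(-20 + S\right) S^{2} = \left(-20 + S\right) \left(-4 + S\right) S^{2} = S^{2} \left(-20 + S\right) \left(-4 + S\right)$)
$\left(P{\left(5 \right)} + G{\left(o{\left(-3,-4 \right)} \right)}\right) 301 = \left(\left(4 - 5\right) + \left(\frac{4}{5} \left(-3\right)\right)^{2} \left(80 + \left(\frac{4}{5} \left(-3\right)\right)^{2} - 24 \cdot \frac{4}{5} \left(-3\right)\right)\right) 301 = \left(\left(4 - 5\right) + \left(- \frac{12}{5}\right)^{2} \left(80 + \left(- \frac{12}{5}\right)^{2} - - \frac{288}{5}\right)\right) 301 = \left(-1 + \frac{144 \left(80 + \frac{144}{25} + \frac{288}{5}\right)}{25}\right) 301 = \left(-1 + \frac{144}{25} \cdot \frac{3584}{25}\right) 301 = \left(-1 + \frac{516096}{625}\right) 301 = \frac{515471}{625} \cdot 301 = \frac{155156771}{625}$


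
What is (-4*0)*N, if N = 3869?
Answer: 0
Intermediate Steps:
(-4*0)*N = -4*0*3869 = 0*3869 = 0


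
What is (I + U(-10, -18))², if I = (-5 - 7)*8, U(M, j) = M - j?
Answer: 7744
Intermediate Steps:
I = -96 (I = -12*8 = -96)
(I + U(-10, -18))² = (-96 + (-10 - 1*(-18)))² = (-96 + (-10 + 18))² = (-96 + 8)² = (-88)² = 7744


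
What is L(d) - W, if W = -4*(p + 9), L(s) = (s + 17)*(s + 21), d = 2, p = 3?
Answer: 485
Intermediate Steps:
L(s) = (17 + s)*(21 + s)
W = -48 (W = -4*(3 + 9) = -4*12 = -48)
L(d) - W = (357 + 2² + 38*2) - 1*(-48) = (357 + 4 + 76) + 48 = 437 + 48 = 485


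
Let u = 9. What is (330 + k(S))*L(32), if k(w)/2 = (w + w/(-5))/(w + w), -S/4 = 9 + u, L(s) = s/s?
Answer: 1654/5 ≈ 330.80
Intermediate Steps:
L(s) = 1
S = -72 (S = -4*(9 + 9) = -4*18 = -72)
k(w) = 4/5 (k(w) = 2*((w + w/(-5))/(w + w)) = 2*((w + w*(-1/5))/((2*w))) = 2*((w - w/5)*(1/(2*w))) = 2*((4*w/5)*(1/(2*w))) = 2*(2/5) = 4/5)
(330 + k(S))*L(32) = (330 + 4/5)*1 = (1654/5)*1 = 1654/5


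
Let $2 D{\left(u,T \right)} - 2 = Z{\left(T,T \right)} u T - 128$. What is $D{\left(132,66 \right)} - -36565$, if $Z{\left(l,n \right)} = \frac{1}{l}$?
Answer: $36568$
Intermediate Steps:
$D{\left(u,T \right)} = -63 + \frac{u}{2}$ ($D{\left(u,T \right)} = 1 + \frac{\frac{u}{T} T - 128}{2} = 1 + \frac{u - 128}{2} = 1 + \frac{-128 + u}{2} = 1 + \left(-64 + \frac{u}{2}\right) = -63 + \frac{u}{2}$)
$D{\left(132,66 \right)} - -36565 = \left(-63 + \frac{1}{2} \cdot 132\right) - -36565 = \left(-63 + 66\right) + 36565 = 3 + 36565 = 36568$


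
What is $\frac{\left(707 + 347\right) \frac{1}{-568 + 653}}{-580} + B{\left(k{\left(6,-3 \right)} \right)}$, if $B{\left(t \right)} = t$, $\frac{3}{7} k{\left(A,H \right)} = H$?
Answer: $- \frac{10181}{1450} \approx -7.0214$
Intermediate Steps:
$k{\left(A,H \right)} = \frac{7 H}{3}$
$\frac{\left(707 + 347\right) \frac{1}{-568 + 653}}{-580} + B{\left(k{\left(6,-3 \right)} \right)} = \frac{\left(707 + 347\right) \frac{1}{-568 + 653}}{-580} + \frac{7}{3} \left(-3\right) = \frac{1054}{85} \left(- \frac{1}{580}\right) - 7 = 1054 \cdot \frac{1}{85} \left(- \frac{1}{580}\right) - 7 = \frac{62}{5} \left(- \frac{1}{580}\right) - 7 = - \frac{31}{1450} - 7 = - \frac{10181}{1450}$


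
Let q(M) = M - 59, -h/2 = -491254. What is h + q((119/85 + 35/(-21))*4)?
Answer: 14736719/15 ≈ 9.8245e+5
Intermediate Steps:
h = 982508 (h = -2*(-491254) = 982508)
q(M) = -59 + M
h + q((119/85 + 35/(-21))*4) = 982508 + (-59 + (119/85 + 35/(-21))*4) = 982508 + (-59 + (119*(1/85) + 35*(-1/21))*4) = 982508 + (-59 + (7/5 - 5/3)*4) = 982508 + (-59 - 4/15*4) = 982508 + (-59 - 16/15) = 982508 - 901/15 = 14736719/15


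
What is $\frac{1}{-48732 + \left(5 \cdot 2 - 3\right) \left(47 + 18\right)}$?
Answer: $- \frac{1}{48277} \approx -2.0714 \cdot 10^{-5}$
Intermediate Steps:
$\frac{1}{-48732 + \left(5 \cdot 2 - 3\right) \left(47 + 18\right)} = \frac{1}{-48732 + \left(10 - 3\right) 65} = \frac{1}{-48732 + 7 \cdot 65} = \frac{1}{-48732 + 455} = \frac{1}{-48277} = - \frac{1}{48277}$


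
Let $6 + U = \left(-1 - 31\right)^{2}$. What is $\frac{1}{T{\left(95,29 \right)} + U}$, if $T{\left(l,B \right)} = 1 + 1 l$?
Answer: $\frac{1}{1114} \approx 0.00089767$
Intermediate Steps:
$U = 1018$ ($U = -6 + \left(-1 - 31\right)^{2} = -6 + \left(-32\right)^{2} = -6 + 1024 = 1018$)
$T{\left(l,B \right)} = 1 + l$
$\frac{1}{T{\left(95,29 \right)} + U} = \frac{1}{\left(1 + 95\right) + 1018} = \frac{1}{96 + 1018} = \frac{1}{1114}$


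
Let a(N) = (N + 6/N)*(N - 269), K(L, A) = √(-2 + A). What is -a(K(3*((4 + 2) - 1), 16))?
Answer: -20 + 2690*√14/7 ≈ 1417.9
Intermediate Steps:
a(N) = (-269 + N)*(N + 6/N) (a(N) = (N + 6/N)*(-269 + N) = (-269 + N)*(N + 6/N))
-a(K(3*((4 + 2) - 1), 16)) = -(6 + (√(-2 + 16))² - 1614/√(-2 + 16) - 269*√(-2 + 16)) = -(6 + (√14)² - 1614*√14/14 - 269*√14) = -(6 + 14 - 807*√14/7 - 269*√14) = -(20 - 2690*√14/7) = -20 + 2690*√14/7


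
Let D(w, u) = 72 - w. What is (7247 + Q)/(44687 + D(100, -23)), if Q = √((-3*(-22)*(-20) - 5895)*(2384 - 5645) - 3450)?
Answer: 7247/44659 + √23524665/44659 ≈ 0.27088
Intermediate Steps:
Q = √23524665 (Q = √((66*(-20) - 5895)*(-3261) - 3450) = √((-1320 - 5895)*(-3261) - 3450) = √(-7215*(-3261) - 3450) = √(23528115 - 3450) = √23524665 ≈ 4850.2)
(7247 + Q)/(44687 + D(100, -23)) = (7247 + √23524665)/(44687 + (72 - 1*100)) = (7247 + √23524665)/(44687 + (72 - 100)) = (7247 + √23524665)/(44687 - 28) = (7247 + √23524665)/44659 = (7247 + √23524665)*(1/44659) = 7247/44659 + √23524665/44659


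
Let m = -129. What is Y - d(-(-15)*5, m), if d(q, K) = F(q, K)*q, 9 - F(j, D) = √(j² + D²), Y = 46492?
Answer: 45817 + 225*√2474 ≈ 57008.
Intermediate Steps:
F(j, D) = 9 - √(D² + j²) (F(j, D) = 9 - √(j² + D²) = 9 - √(D² + j²))
d(q, K) = q*(9 - √(K² + q²)) (d(q, K) = (9 - √(K² + q²))*q = q*(9 - √(K² + q²)))
Y - d(-(-15)*5, m) = 46492 - (-(-15)*5)*(9 - √((-129)² + (-(-15)*5)²)) = 46492 - (-5*(-15))*(9 - √(16641 + (-5*(-15))²)) = 46492 - 75*(9 - √(16641 + 75²)) = 46492 - 75*(9 - √(16641 + 5625)) = 46492 - 75*(9 - √22266) = 46492 - 75*(9 - 3*√2474) = 46492 - (675 - 225*√2474) = 46492 + (-675 + 225*√2474) = 45817 + 225*√2474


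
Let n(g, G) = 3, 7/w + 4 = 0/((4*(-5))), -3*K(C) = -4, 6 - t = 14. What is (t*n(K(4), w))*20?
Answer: -480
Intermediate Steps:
t = -8 (t = 6 - 1*14 = 6 - 14 = -8)
K(C) = 4/3 (K(C) = -1/3*(-4) = 4/3)
w = -7/4 (w = 7/(-4 + 0/((4*(-5)))) = 7/(-4 + 0/(-20)) = 7/(-4 + 0*(-1/20)) = 7/(-4 + 0) = 7/(-4) = 7*(-1/4) = -7/4 ≈ -1.7500)
(t*n(K(4), w))*20 = -8*3*20 = -24*20 = -480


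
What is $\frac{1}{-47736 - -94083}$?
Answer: $\frac{1}{46347} \approx 2.1576 \cdot 10^{-5}$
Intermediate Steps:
$\frac{1}{-47736 - -94083} = \frac{1}{-47736 + 94083} = \frac{1}{46347}$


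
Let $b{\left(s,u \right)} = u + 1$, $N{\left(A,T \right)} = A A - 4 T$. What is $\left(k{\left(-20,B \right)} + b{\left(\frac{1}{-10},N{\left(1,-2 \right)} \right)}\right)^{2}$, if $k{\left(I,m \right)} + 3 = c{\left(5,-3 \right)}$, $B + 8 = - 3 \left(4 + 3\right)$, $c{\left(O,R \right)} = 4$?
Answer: $121$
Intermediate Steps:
$N{\left(A,T \right)} = A^{2} - 4 T$
$b{\left(s,u \right)} = 1 + u$
$B = -29$ ($B = -8 - 3 \left(4 + 3\right) = -8 - 21 = -29$)
$k{\left(I,m \right)} = 1$ ($k{\left(I,m \right)} = -3 + 4 = 1$)
$\left(k{\left(-20,B \right)} + b{\left(\frac{1}{-10},N{\left(1,-2 \right)} \right)}\right)^{2} = \left(1 + \left(1 + \left(1^{2} - -8\right)\right)\right)^{2} = \left(1 + \left(1 + \left(1 + 8\right)\right)\right)^{2} = \left(1 + \left(1 + 9\right)\right)^{2} = \left(1 + 10\right)^{2} = 11^{2} = 121$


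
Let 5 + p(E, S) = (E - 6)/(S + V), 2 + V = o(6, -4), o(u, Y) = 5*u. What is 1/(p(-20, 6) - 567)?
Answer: -17/9737 ≈ -0.0017459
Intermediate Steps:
V = 28 (V = -2 + 5*6 = -2 + 30 = 28)
p(E, S) = -5 + (-6 + E)/(28 + S) (p(E, S) = -5 + (E - 6)/(S + 28) = -5 + (-6 + E)/(28 + S))
1/(p(-20, 6) - 567) = 1/((-146 - 20 - 5*6)/(28 + 6) - 567) = 1/((-146 - 20 - 30)/34 - 567) = 1/((1/34)*(-196) - 567) = 1/(-98/17 - 567) = 1/(-9737/17) = -17/9737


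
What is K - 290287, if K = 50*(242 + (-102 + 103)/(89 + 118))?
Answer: -57584659/207 ≈ -2.7819e+5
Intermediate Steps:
K = 2504750/207 (K = 50*(242 + 1/207) = 50*(50095/207) = 2504750/207 ≈ 12100.)
K - 290287 = 2504750/207 - 290287 = -57584659/207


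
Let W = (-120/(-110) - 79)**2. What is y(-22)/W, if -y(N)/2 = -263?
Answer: 63646/734449 ≈ 0.086658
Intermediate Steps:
y(N) = 526 (y(N) = -2*(-263) = 526)
W = 734449/121 (W = (-120*(-1/110) - 79)**2 = (12/11 - 79)**2 = (-857/11)**2 = 734449/121 ≈ 6069.8)
y(-22)/W = 526/(734449/121) = 526*(121/734449) = 63646/734449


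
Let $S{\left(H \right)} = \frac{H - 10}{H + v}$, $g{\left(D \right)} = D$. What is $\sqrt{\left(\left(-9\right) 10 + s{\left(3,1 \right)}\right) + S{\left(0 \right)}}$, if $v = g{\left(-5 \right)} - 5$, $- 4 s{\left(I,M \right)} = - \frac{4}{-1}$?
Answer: $3 i \sqrt{10} \approx 9.4868 i$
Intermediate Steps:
$s{\left(I,M \right)} = -1$ ($s{\left(I,M \right)} = - \frac{\left(-4\right) \frac{1}{-1}}{4} = - \frac{\left(-4\right) \left(-1\right)}{4} = \left(- \frac{1}{4}\right) 4 = -1$)
$v = -10$ ($v = -5 - 5 = -10$)
$S{\left(H \right)} = 1$ ($S{\left(H \right)} = \frac{H - 10}{H - 10} = \frac{-10 + H}{-10 + H} = 1$)
$\sqrt{\left(\left(-9\right) 10 + s{\left(3,1 \right)}\right) + S{\left(0 \right)}} = \sqrt{\left(\left(-9\right) 10 - 1\right) + 1} = \sqrt{\left(-90 - 1\right) + 1} = \sqrt{-91 + 1} = \sqrt{-90} = 3 i \sqrt{10}$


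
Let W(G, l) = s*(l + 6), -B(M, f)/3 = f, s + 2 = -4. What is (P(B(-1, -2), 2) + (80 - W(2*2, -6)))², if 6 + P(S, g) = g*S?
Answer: 7396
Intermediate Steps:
s = -6 (s = -2 - 4 = -6)
B(M, f) = -3*f
W(G, l) = -36 - 6*l (W(G, l) = -6*(l + 6) = -6*(6 + l) = -36 - 6*l)
P(S, g) = -6 + S*g (P(S, g) = -6 + g*S = -6 + S*g)
(P(B(-1, -2), 2) + (80 - W(2*2, -6)))² = ((-6 - 3*(-2)*2) + (80 - (-36 - 6*(-6))))² = ((-6 + 6*2) + (80 - (-36 + 36)))² = ((-6 + 12) + (80 - 1*0))² = (6 + (80 + 0))² = (6 + 80)² = 86² = 7396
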